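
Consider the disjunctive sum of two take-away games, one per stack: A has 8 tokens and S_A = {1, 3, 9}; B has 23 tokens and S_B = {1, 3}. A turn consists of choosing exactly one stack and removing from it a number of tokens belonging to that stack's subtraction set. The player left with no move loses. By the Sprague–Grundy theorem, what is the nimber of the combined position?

Stack A, S = {1, 3, 9}:
G(0) = 0
G(1) = mex{0} = 1
G(2) = mex{1} = 0
G(3) = mex{0,0} = 1
G(4) = mex{1,1} = 0
G(5) = mex{0,0} = 1
G(6) = mex{1,1} = 0
G(7) = mex{0,0} = 1
G(8) = mex{1,1} = 0
G_A(8) = 0.
Stack B, S = {1, 3}:
G(0) = 0
G(1) = mex{0} = 1
G(2) = mex{1} = 0
G(3) = mex{0,0} = 1
G(4) = mex{1,1} = 0
G(5) = mex{0,0} = 1
G(6) = mex{1,1} = 0
G(7) = mex{0,0} = 1
G(8) = mex{1,1} = 0
G(9) = mex{0,0} = 1
G(10) = mex{1,1} = 0
G(11) = mex{0,0} = 1
G(12) = mex{1,1} = 0
G(13) = mex{0,0} = 1
G(14) = mex{1,1} = 0
G(15) = mex{0,0} = 1
G(16) = mex{1,1} = 0
G(17) = mex{0,0} = 1
G(18) = mex{1,1} = 0
G(19) = mex{0,0} = 1
G(20) = mex{1,1} = 0
G(21) = mex{0,0} = 1
G(22) = mex{1,1} = 0
G(23) = mex{0,0} = 1
G_B(23) = 1.
Combined Grundy value = 0 ⊕ 1 = 1.

1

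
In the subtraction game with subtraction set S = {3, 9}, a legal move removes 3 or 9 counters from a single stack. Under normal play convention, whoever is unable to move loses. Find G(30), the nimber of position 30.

0

G(0) = 0
G(1) = mex{} = 0
G(2) = mex{} = 0
G(3) = mex{0} = 1
G(4) = mex{0} = 1
G(5) = mex{0} = 1
G(6) = mex{1} = 0
G(7) = mex{1} = 0
G(8) = mex{1} = 0
G(9) = mex{0,0} = 1
G(10) = mex{0,0} = 1
G(11) = mex{0,0} = 1
G(12) = mex{1,1} = 0
G(13) = mex{1,1} = 0
G(14) = mex{1,1} = 0
G(15) = mex{0,0} = 1
G(16) = mex{0,0} = 1
G(17) = mex{0,0} = 1
G(18) = mex{1,1} = 0
G(19) = mex{1,1} = 0
G(20) = mex{1,1} = 0
G(21) = mex{0,0} = 1
G(22) = mex{0,0} = 1
G(23) = mex{0,0} = 1
G(24) = mex{1,1} = 0
G(25) = mex{1,1} = 0
G(26) = mex{1,1} = 0
G(27) = mex{0,0} = 1
G(28) = mex{0,0} = 1
G(29) = mex{0,0} = 1
G(30) = mex{1,1} = 0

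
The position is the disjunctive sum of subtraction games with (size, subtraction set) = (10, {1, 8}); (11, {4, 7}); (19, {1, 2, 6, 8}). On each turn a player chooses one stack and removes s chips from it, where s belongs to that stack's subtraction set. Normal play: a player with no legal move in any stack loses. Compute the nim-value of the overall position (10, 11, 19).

3

Stack A, S = {1, 8}:
n :  0  1  2  3  4  5  6  7  8  9 10
G :  0  1  0  1  0  1  0  1  2  0  1
G_A(10) = 1.
Stack B, S = {4, 7}:
n :  0  1  2  3  4  5  6  7  8  9 10 11
G :  0  0  0  0  1  1  1  1  2  2  2  0
G_B(11) = 0.
Stack C, S = {1, 2, 6, 8}:
G(0) = 0
G(1) = mex{0} = 1
G(2) = mex{1,0} = 2
G(3) = mex{2,1} = 0
G(4) = mex{0,2} = 1
G(5) = mex{1,0} = 2
G(6) = mex{2,1,0} = 3
G(7) = mex{3,2,1} = 0
G(8) = mex{0,3,2,0} = 1
G(9) = mex{1,0,0,1} = 2
G(10) = mex{2,1,1,2} = 0
G(11) = mex{0,2,2,0} = 1
G(12) = mex{1,0,3,1} = 2
G(13) = mex{2,1,0,2} = 3
G(14) = mex{3,2,1,3} = 0
G(15) = mex{0,3,2,0} = 1
G(16) = mex{1,0,0,1} = 2
G(17) = mex{2,1,1,2} = 0
G(18) = mex{0,2,2,0} = 1
G(19) = mex{1,0,3,1} = 2
G_C(19) = 2.
Combined Grundy value = 1 ⊕ 0 ⊕ 2 = 3.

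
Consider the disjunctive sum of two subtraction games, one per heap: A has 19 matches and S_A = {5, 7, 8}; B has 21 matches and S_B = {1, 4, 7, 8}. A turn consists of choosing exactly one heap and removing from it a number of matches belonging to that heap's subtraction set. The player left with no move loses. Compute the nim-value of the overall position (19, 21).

5

Heap A, S = {5, 7, 8}:
n :  0  1  2  3  4  5  6  7  8  9 10 11 12 13 14 15 16 17 18 19
G :  0  0  0  0  0  1  1  1  1  1  2  2  2  0  0  0  0  0  1  1
G_A(19) = 1.
Heap B, S = {1, 4, 7, 8}:
G(0) = 0
G(1) = mex{0} = 1
G(2) = mex{1} = 0
G(3) = mex{0} = 1
G(4) = mex{1,0} = 2
G(5) = mex{2,1} = 0
G(6) = mex{0,0} = 1
G(7) = mex{1,1,0} = 2
G(8) = mex{2,2,1,0} = 3
G(9) = mex{3,0,0,1} = 2
G(10) = mex{2,1,1,0} = 3
G(11) = mex{3,2,2,1} = 0
G(12) = mex{0,3,0,2} = 1
G(13) = mex{1,2,1,0} = 3
G(14) = mex{3,3,2,1} = 0
G(15) = mex{0,0,3,2} = 1
G(16) = mex{1,1,2,3} = 0
G(17) = mex{0,3,3,2} = 1
G(18) = mex{1,0,0,3} = 2
G(19) = mex{2,1,1,0} = 3
G(20) = mex{3,0,3,1} = 2
G(21) = mex{2,1,0,3} = 4
G_B(21) = 4.
Combined Grundy value = 1 ⊕ 4 = 5.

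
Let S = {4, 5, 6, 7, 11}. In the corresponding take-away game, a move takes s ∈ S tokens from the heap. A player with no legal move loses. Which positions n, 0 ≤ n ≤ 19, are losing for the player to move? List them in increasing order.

n :  0  1  2  3  4  5  6  7  8  9 10 11 12 13 14 15 16 17 18 19
G :  0  0  0  0  1  1  1  1  2  2  2  2  3  3  3  0  0  0  0  1
P-positions are exactly the n with G(n) = 0.

0, 1, 2, 3, 15, 16, 17, 18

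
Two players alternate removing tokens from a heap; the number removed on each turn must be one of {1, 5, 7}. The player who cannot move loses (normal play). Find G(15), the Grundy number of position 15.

1

G(0) = 0
G(1) = mex{0} = 1
G(2) = mex{1} = 0
G(3) = mex{0} = 1
G(4) = mex{1} = 0
G(5) = mex{0,0} = 1
G(6) = mex{1,1} = 0
G(7) = mex{0,0,0} = 1
G(8) = mex{1,1,1} = 0
G(9) = mex{0,0,0} = 1
G(10) = mex{1,1,1} = 0
G(11) = mex{0,0,0} = 1
G(12) = mex{1,1,1} = 0
G(13) = mex{0,0,0} = 1
G(14) = mex{1,1,1} = 0
G(15) = mex{0,0,0} = 1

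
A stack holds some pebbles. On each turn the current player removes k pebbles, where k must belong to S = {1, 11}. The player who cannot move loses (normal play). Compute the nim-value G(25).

G(0) = 0
G(1) = mex{0} = 1
G(2) = mex{1} = 0
G(3) = mex{0} = 1
G(4) = mex{1} = 0
G(5) = mex{0} = 1
G(6) = mex{1} = 0
G(7) = mex{0} = 1
G(8) = mex{1} = 0
G(9) = mex{0} = 1
G(10) = mex{1} = 0
G(11) = mex{0,0} = 1
G(12) = mex{1,1} = 0
G(13) = mex{0,0} = 1
G(14) = mex{1,1} = 0
G(15) = mex{0,0} = 1
G(16) = mex{1,1} = 0
G(17) = mex{0,0} = 1
G(18) = mex{1,1} = 0
G(19) = mex{0,0} = 1
G(20) = mex{1,1} = 0
G(21) = mex{0,0} = 1
G(22) = mex{1,1} = 0
G(23) = mex{0,0} = 1
G(24) = mex{1,1} = 0
G(25) = mex{0,0} = 1

1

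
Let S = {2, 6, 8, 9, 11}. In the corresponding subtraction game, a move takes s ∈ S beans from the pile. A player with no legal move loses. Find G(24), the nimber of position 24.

1

G(0) = 0
G(1) = mex{} = 0
G(2) = mex{0} = 1
G(3) = mex{0} = 1
G(4) = mex{1} = 0
G(5) = mex{1} = 0
G(6) = mex{0,0} = 1
G(7) = mex{0,0} = 1
G(8) = mex{1,1,0} = 2
G(9) = mex{1,1,0,0} = 2
G(10) = mex{2,0,1,0} = 3
G(11) = mex{2,0,1,1,0} = 3
G(12) = mex{3,1,0,1,0} = 2
G(13) = mex{3,1,0,0,1} = 2
G(14) = mex{2,2,1,0,1} = 3
G(15) = mex{2,2,1,1,0} = 3
G(16) = mex{3,3,2,1,0} = 4
G(17) = mex{3,3,2,2,1} = 0
G(18) = mex{4,2,3,2,1} = 0
G(19) = mex{0,2,3,3,2} = 1
G(20) = mex{0,3,2,3,2} = 1
G(21) = mex{1,3,2,2,3} = 0
G(22) = mex{1,4,3,2,3} = 0
G(23) = mex{0,0,3,3,2} = 1
G(24) = mex{0,0,4,3,2} = 1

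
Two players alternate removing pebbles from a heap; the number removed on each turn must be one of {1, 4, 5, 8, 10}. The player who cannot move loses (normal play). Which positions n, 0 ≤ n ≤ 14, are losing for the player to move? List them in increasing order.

G(0) = 0
G(1) = mex{0} = 1
G(2) = mex{1} = 0
G(3) = mex{0} = 1
G(4) = mex{1,0} = 2
G(5) = mex{2,1,0} = 3
G(6) = mex{3,0,1} = 2
G(7) = mex{2,1,0} = 3
G(8) = mex{3,2,1,0} = 4
G(9) = mex{4,3,2,1} = 0
G(10) = mex{0,2,3,0,0} = 1
G(11) = mex{1,3,2,1,1} = 0
G(12) = mex{0,4,3,2,0} = 1
G(13) = mex{1,0,4,3,1} = 2
G(14) = mex{2,1,0,2,2} = 3
P-positions are exactly the n with G(n) = 0.

0, 2, 9, 11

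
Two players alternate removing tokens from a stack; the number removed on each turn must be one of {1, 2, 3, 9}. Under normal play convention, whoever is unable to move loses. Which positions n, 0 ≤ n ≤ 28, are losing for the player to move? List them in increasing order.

0, 4, 8, 12, 16, 20, 24, 28

G(0) = 0
G(1) = mex{0} = 1
G(2) = mex{1,0} = 2
G(3) = mex{2,1,0} = 3
G(4) = mex{3,2,1} = 0
G(5) = mex{0,3,2} = 1
G(6) = mex{1,0,3} = 2
G(7) = mex{2,1,0} = 3
G(8) = mex{3,2,1} = 0
G(9) = mex{0,3,2,0} = 1
G(10) = mex{1,0,3,1} = 2
G(11) = mex{2,1,0,2} = 3
G(12) = mex{3,2,1,3} = 0
G(13) = mex{0,3,2,0} = 1
G(14) = mex{1,0,3,1} = 2
G(15) = mex{2,1,0,2} = 3
G(16) = mex{3,2,1,3} = 0
G(17) = mex{0,3,2,0} = 1
G(18) = mex{1,0,3,1} = 2
G(19) = mex{2,1,0,2} = 3
G(20) = mex{3,2,1,3} = 0
G(21) = mex{0,3,2,0} = 1
G(22) = mex{1,0,3,1} = 2
G(23) = mex{2,1,0,2} = 3
G(24) = mex{3,2,1,3} = 0
G(25) = mex{0,3,2,0} = 1
G(26) = mex{1,0,3,1} = 2
G(27) = mex{2,1,0,2} = 3
G(28) = mex{3,2,1,3} = 0
P-positions are exactly the n with G(n) = 0.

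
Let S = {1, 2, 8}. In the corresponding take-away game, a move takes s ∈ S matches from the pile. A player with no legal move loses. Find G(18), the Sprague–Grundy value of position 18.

n :  0  1  2  3  4  5  6  7  8  9 10 11 12 13 14 15 16 17 18
G :  0  1  2  0  1  2  0  1  2  0  1  2  0  1  2  0  1  2  0

0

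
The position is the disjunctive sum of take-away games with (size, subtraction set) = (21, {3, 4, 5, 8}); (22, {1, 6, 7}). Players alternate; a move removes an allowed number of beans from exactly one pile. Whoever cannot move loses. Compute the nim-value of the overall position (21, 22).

Pile A, S = {3, 4, 5, 8}:
G(0) = 0
G(1) = mex{} = 0
G(2) = mex{} = 0
G(3) = mex{0} = 1
G(4) = mex{0,0} = 1
G(5) = mex{0,0,0} = 1
G(6) = mex{1,0,0} = 2
G(7) = mex{1,1,0} = 2
G(8) = mex{1,1,1,0} = 2
G(9) = mex{2,1,1,0} = 3
G(10) = mex{2,2,1,0} = 3
G(11) = mex{2,2,2,1} = 0
G(12) = mex{3,2,2,1} = 0
G(13) = mex{3,3,2,1} = 0
G(14) = mex{0,3,3,2} = 1
G(15) = mex{0,0,3,2} = 1
G(16) = mex{0,0,0,2} = 1
G(17) = mex{1,0,0,3} = 2
G(18) = mex{1,1,0,3} = 2
G(19) = mex{1,1,1,0} = 2
G(20) = mex{2,1,1,0} = 3
G(21) = mex{2,2,1,0} = 3
G_A(21) = 3.
Pile B, S = {1, 6, 7}:
G(0) = 0
G(1) = mex{0} = 1
G(2) = mex{1} = 0
G(3) = mex{0} = 1
G(4) = mex{1} = 0
G(5) = mex{0} = 1
G(6) = mex{1,0} = 2
G(7) = mex{2,1,0} = 3
G(8) = mex{3,0,1} = 2
G(9) = mex{2,1,0} = 3
G(10) = mex{3,0,1} = 2
G(11) = mex{2,1,0} = 3
G(12) = mex{3,2,1} = 0
G(13) = mex{0,3,2} = 1
G(14) = mex{1,2,3} = 0
G(15) = mex{0,3,2} = 1
G(16) = mex{1,2,3} = 0
G(17) = mex{0,3,2} = 1
G(18) = mex{1,0,3} = 2
G(19) = mex{2,1,0} = 3
G(20) = mex{3,0,1} = 2
G(21) = mex{2,1,0} = 3
G(22) = mex{3,0,1} = 2
G_B(22) = 2.
Combined Grundy value = 3 ⊕ 2 = 1.

1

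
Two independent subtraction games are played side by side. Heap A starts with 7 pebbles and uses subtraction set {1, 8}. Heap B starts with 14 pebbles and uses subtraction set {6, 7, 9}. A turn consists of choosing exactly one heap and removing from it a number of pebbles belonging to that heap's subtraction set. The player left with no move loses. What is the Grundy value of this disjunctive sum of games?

3

Heap A, S = {1, 8}:
n : 0 1 2 3 4 5 6 7
G : 0 1 0 1 0 1 0 1
G_A(7) = 1.
Heap B, S = {6, 7, 9}:
n :  0  1  2  3  4  5  6  7  8  9 10 11 12 13 14
G :  0  0  0  0  0  0  1  1  1  1  1  1  2  2  2
G_B(14) = 2.
Combined Grundy value = 1 ⊕ 2 = 3.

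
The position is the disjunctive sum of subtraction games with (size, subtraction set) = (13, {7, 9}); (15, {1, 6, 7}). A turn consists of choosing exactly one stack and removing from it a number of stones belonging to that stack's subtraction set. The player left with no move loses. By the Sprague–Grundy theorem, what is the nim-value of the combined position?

0

Stack A, S = {7, 9}:
n :  0  1  2  3  4  5  6  7  8  9 10 11 12 13
G :  0  0  0  0  0  0  0  1  1  1  1  1  1  1
G_A(13) = 1.
Stack B, S = {1, 6, 7}:
G(0) = 0
G(1) = mex{0} = 1
G(2) = mex{1} = 0
G(3) = mex{0} = 1
G(4) = mex{1} = 0
G(5) = mex{0} = 1
G(6) = mex{1,0} = 2
G(7) = mex{2,1,0} = 3
G(8) = mex{3,0,1} = 2
G(9) = mex{2,1,0} = 3
G(10) = mex{3,0,1} = 2
G(11) = mex{2,1,0} = 3
G(12) = mex{3,2,1} = 0
G(13) = mex{0,3,2} = 1
G(14) = mex{1,2,3} = 0
G(15) = mex{0,3,2} = 1
G_B(15) = 1.
Combined Grundy value = 1 ⊕ 1 = 0.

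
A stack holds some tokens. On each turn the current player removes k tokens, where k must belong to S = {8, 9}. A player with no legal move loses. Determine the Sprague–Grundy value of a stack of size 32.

n :  0  1  2  3  4  5  6  7  8  9 10 11 12 13 14 15 16 17 18 19 20 21 22 23 24 25 26 27 28 29 30 31 32
G :  0  0  0  0  0  0  0  0  1  1  1  1  1  1  1  1  2  0  0  0  0  0  0  0  0  1  1  1  1  1  1  1  1

1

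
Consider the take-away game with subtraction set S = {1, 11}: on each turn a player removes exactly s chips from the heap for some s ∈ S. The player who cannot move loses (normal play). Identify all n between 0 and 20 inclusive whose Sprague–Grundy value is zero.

0, 2, 4, 6, 8, 10, 12, 14, 16, 18, 20

G(0) = 0
G(1) = mex{0} = 1
G(2) = mex{1} = 0
G(3) = mex{0} = 1
G(4) = mex{1} = 0
G(5) = mex{0} = 1
G(6) = mex{1} = 0
G(7) = mex{0} = 1
G(8) = mex{1} = 0
G(9) = mex{0} = 1
G(10) = mex{1} = 0
G(11) = mex{0,0} = 1
G(12) = mex{1,1} = 0
G(13) = mex{0,0} = 1
G(14) = mex{1,1} = 0
G(15) = mex{0,0} = 1
G(16) = mex{1,1} = 0
G(17) = mex{0,0} = 1
G(18) = mex{1,1} = 0
G(19) = mex{0,0} = 1
G(20) = mex{1,1} = 0
P-positions are exactly the n with G(n) = 0.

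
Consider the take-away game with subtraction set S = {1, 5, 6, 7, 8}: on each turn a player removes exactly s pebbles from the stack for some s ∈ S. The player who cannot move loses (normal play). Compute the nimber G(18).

G(0) = 0
G(1) = mex{0} = 1
G(2) = mex{1} = 0
G(3) = mex{0} = 1
G(4) = mex{1} = 0
G(5) = mex{0,0} = 1
G(6) = mex{1,1,0} = 2
G(7) = mex{2,0,1,0} = 3
G(8) = mex{3,1,0,1,0} = 2
G(9) = mex{2,0,1,0,1} = 3
G(10) = mex{3,1,0,1,0} = 2
G(11) = mex{2,2,1,0,1} = 3
G(12) = mex{3,3,2,1,0} = 4
G(13) = mex{4,2,3,2,1} = 0
G(14) = mex{0,3,2,3,2} = 1
G(15) = mex{1,2,3,2,3} = 0
G(16) = mex{0,3,2,3,2} = 1
G(17) = mex{1,4,3,2,3} = 0
G(18) = mex{0,0,4,3,2} = 1

1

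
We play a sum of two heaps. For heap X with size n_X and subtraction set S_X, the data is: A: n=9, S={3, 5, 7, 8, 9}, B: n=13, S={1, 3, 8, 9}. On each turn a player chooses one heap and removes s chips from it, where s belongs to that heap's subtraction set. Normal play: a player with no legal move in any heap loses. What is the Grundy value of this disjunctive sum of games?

Heap A, S = {3, 5, 7, 8, 9}:
G(0) = 0
G(1) = mex{} = 0
G(2) = mex{} = 0
G(3) = mex{0} = 1
G(4) = mex{0} = 1
G(5) = mex{0,0} = 1
G(6) = mex{1,0} = 2
G(7) = mex{1,0,0} = 2
G(8) = mex{1,1,0,0} = 2
G(9) = mex{2,1,0,0,0} = 3
G_A(9) = 3.
Heap B, S = {1, 3, 8, 9}:
n :  0  1  2  3  4  5  6  7  8  9 10 11 12 13
G :  0  1  0  1  0  1  0  1  2  3  2  3  2  3
G_B(13) = 3.
Combined Grundy value = 3 ⊕ 3 = 0.

0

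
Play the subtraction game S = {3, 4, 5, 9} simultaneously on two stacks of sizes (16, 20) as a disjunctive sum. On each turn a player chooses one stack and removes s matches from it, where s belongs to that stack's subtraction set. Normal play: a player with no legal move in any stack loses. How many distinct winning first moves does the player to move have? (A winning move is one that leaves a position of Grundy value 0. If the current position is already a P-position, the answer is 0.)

All stacks use S = {3, 4, 5, 9}:
G(0) = 0
G(1) = mex{} = 0
G(2) = mex{} = 0
G(3) = mex{0} = 1
G(4) = mex{0,0} = 1
G(5) = mex{0,0,0} = 1
G(6) = mex{1,0,0} = 2
G(7) = mex{1,1,0} = 2
G(8) = mex{1,1,1} = 0
G(9) = mex{2,1,1,0} = 3
G(10) = mex{2,2,1,0} = 3
G(11) = mex{0,2,2,0} = 1
G(12) = mex{3,0,2,1} = 4
G(13) = mex{3,3,0,1} = 2
G(14) = mex{1,3,3,1} = 0
G(15) = mex{4,1,3,2} = 0
G(16) = mex{2,4,1,2} = 0
G(17) = mex{0,2,4,0} = 1
G(18) = mex{0,0,2,3} = 1
G(19) = mex{0,0,0,3} = 1
G(20) = mex{1,0,0,1} = 2
Stack A: G(16) = 0.
Stack B: G(20) = 2.
Combined Grundy value = 0 ⊕ 2 = 2.
A winning move leaves total XOR = 0, i.e. changes one component's Grundy value g to g ⊕ X where X is the current total.
Stack A: need g' = 0⊕2 = 2. Options: 16−3→G=2, 16−4→G=4, 16−5→G=1, 16−9→G=2. Hits: 2.
Stack B: need g' = 2⊕2 = 0. Options: 20−3→G=1, 20−4→G=0, 20−5→G=0, 20−9→G=1. Hits: 2.

4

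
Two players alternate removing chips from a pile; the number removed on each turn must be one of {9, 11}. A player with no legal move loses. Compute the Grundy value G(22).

n :  0  1  2  3  4  5  6  7  8  9 10 11 12 13 14 15 16 17 18 19 20 21 22
G :  0  0  0  0  0  0  0  0  0  1  1  1  1  1  1  1  1  1  2  2  0  0  0

0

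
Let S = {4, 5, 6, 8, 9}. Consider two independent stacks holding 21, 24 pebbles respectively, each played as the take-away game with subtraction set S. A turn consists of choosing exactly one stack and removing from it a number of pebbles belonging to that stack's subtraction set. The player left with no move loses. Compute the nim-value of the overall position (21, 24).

All stacks use S = {4, 5, 6, 8, 9}:
n :  0  1  2  3  4  5  6  7  8  9 10 11 12 13 14 15 16 17 18 19 20 21 22 23 24
G :  0  0  0  0  1  1  1  1  2  2  2  2  3  0  0  0  0  1  1  1  1  2  2  2  2
Stack A: G(21) = 2.
Stack B: G(24) = 2.
Combined Grundy value = 2 ⊕ 2 = 0.

0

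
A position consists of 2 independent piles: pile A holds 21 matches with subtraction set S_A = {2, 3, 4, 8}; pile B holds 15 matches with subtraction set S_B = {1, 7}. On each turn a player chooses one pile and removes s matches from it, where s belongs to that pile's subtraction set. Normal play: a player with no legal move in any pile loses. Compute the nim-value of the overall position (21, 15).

Pile A, S = {2, 3, 4, 8}:
n :  0  1  2  3  4  5  6  7  8  9 10 11 12 13 14 15 16 17 18 19 20 21
G :  0  0  1  1  2  2  0  0  1  1  2  2  0  0  1  1  2  2  0  0  1  1
G_A(21) = 1.
Pile B, S = {1, 7}:
G(0) = 0
G(1) = mex{0} = 1
G(2) = mex{1} = 0
G(3) = mex{0} = 1
G(4) = mex{1} = 0
G(5) = mex{0} = 1
G(6) = mex{1} = 0
G(7) = mex{0,0} = 1
G(8) = mex{1,1} = 0
G(9) = mex{0,0} = 1
G(10) = mex{1,1} = 0
G(11) = mex{0,0} = 1
G(12) = mex{1,1} = 0
G(13) = mex{0,0} = 1
G(14) = mex{1,1} = 0
G(15) = mex{0,0} = 1
G_B(15) = 1.
Combined Grundy value = 1 ⊕ 1 = 0.

0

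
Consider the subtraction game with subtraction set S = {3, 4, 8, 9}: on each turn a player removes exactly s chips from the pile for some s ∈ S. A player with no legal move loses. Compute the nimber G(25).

0

G(0) = 0
G(1) = mex{} = 0
G(2) = mex{} = 0
G(3) = mex{0} = 1
G(4) = mex{0,0} = 1
G(5) = mex{0,0} = 1
G(6) = mex{1,0} = 2
G(7) = mex{1,1} = 0
G(8) = mex{1,1,0} = 2
G(9) = mex{2,1,0,0} = 3
G(10) = mex{0,2,0,0} = 1
G(11) = mex{2,0,1,0} = 3
G(12) = mex{3,2,1,1} = 0
G(13) = mex{1,3,1,1} = 0
G(14) = mex{3,1,2,1} = 0
G(15) = mex{0,3,0,2} = 1
G(16) = mex{0,0,2,0} = 1
G(17) = mex{0,0,3,2} = 1
G(18) = mex{1,0,1,3} = 2
G(19) = mex{1,1,3,1} = 0
G(20) = mex{1,1,0,3} = 2
G(21) = mex{2,1,0,0} = 3
G(22) = mex{0,2,0,0} = 1
G(23) = mex{2,0,1,0} = 3
G(24) = mex{3,2,1,1} = 0
G(25) = mex{1,3,1,1} = 0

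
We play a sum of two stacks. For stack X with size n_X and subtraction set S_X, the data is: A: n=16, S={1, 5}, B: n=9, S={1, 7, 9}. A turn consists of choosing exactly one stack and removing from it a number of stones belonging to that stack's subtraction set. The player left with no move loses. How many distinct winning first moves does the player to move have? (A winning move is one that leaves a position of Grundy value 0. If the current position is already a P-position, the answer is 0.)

5

Stack A, S = {1, 5}:
G(0) = 0
G(1) = mex{0} = 1
G(2) = mex{1} = 0
G(3) = mex{0} = 1
G(4) = mex{1} = 0
G(5) = mex{0,0} = 1
G(6) = mex{1,1} = 0
G(7) = mex{0,0} = 1
G(8) = mex{1,1} = 0
G(9) = mex{0,0} = 1
G(10) = mex{1,1} = 0
G(11) = mex{0,0} = 1
G(12) = mex{1,1} = 0
G(13) = mex{0,0} = 1
G(14) = mex{1,1} = 0
G(15) = mex{0,0} = 1
G(16) = mex{1,1} = 0
G_A(16) = 0.
Stack B, S = {1, 7, 9}:
G(0) = 0
G(1) = mex{0} = 1
G(2) = mex{1} = 0
G(3) = mex{0} = 1
G(4) = mex{1} = 0
G(5) = mex{0} = 1
G(6) = mex{1} = 0
G(7) = mex{0,0} = 1
G(8) = mex{1,1} = 0
G(9) = mex{0,0,0} = 1
G_B(9) = 1.
Combined Grundy value = 0 ⊕ 1 = 1.
A winning move leaves total XOR = 0, i.e. changes one component's Grundy value g to g ⊕ X where X is the current total.
Stack A: need g' = 0⊕1 = 1. Options: 16−1→G=1, 16−5→G=1. Hits: 2.
Stack B: need g' = 1⊕1 = 0. Options: 9−1→G=0, 9−7→G=0, 9−9→G=0. Hits: 3.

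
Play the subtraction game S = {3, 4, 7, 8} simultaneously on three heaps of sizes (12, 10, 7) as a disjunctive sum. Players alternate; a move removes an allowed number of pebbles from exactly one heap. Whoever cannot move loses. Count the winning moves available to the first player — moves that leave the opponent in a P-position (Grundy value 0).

4

All heaps use S = {3, 4, 7, 8}:
n :  0  1  2  3  4  5  6  7  8  9 10 11 12
G :  0  0  0  1  1  1  2  2  2  3  3  0  0
Heap A: G(12) = 0.
Heap B: G(10) = 3.
Heap C: G(7) = 2.
Combined Grundy value = 0 ⊕ 3 ⊕ 2 = 1.
A winning move leaves total XOR = 0, i.e. changes one component's Grundy value g to g ⊕ X where X is the current total.
Heap A: need g' = 0⊕1 = 1. Options: 12−3→G=3, 12−4→G=2, 12−7→G=1, 12−8→G=1. Hits: 2.
Heap B: need g' = 3⊕1 = 2. Options: 10−3→G=2, 10−4→G=2, 10−7→G=1, 10−8→G=0. Hits: 2.
Heap C: need g' = 2⊕1 = 3. Options: 7−3→G=1, 7−4→G=1, 7−7→G=0. Hits: 0.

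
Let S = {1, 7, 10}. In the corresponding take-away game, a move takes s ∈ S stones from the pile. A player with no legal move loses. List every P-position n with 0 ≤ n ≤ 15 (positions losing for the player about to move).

G(0) = 0
G(1) = mex{0} = 1
G(2) = mex{1} = 0
G(3) = mex{0} = 1
G(4) = mex{1} = 0
G(5) = mex{0} = 1
G(6) = mex{1} = 0
G(7) = mex{0,0} = 1
G(8) = mex{1,1} = 0
G(9) = mex{0,0} = 1
G(10) = mex{1,1,0} = 2
G(11) = mex{2,0,1} = 3
G(12) = mex{3,1,0} = 2
G(13) = mex{2,0,1} = 3
G(14) = mex{3,1,0} = 2
G(15) = mex{2,0,1} = 3
P-positions are exactly the n with G(n) = 0.

0, 2, 4, 6, 8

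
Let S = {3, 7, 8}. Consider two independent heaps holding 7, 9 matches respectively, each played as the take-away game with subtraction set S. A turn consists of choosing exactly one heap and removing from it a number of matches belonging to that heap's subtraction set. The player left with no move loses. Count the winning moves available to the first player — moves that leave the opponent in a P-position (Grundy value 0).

All heaps use S = {3, 7, 8}:
n : 0 1 2 3 4 5 6 7 8 9
G : 0 0 0 1 1 1 0 2 2 1
Heap A: G(7) = 2.
Heap B: G(9) = 1.
Combined Grundy value = 2 ⊕ 1 = 3.
A winning move leaves total XOR = 0, i.e. changes one component's Grundy value g to g ⊕ X where X is the current total.
Heap A: need g' = 2⊕3 = 1. Options: 7−3→G=1, 7−7→G=0. Hits: 1.
Heap B: need g' = 1⊕3 = 2. Options: 9−3→G=0, 9−7→G=0, 9−8→G=0. Hits: 0.

1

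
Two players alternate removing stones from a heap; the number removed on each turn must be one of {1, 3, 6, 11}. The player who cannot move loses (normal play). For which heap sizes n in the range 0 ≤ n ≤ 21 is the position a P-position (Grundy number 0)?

G(0) = 0
G(1) = mex{0} = 1
G(2) = mex{1} = 0
G(3) = mex{0,0} = 1
G(4) = mex{1,1} = 0
G(5) = mex{0,0} = 1
G(6) = mex{1,1,0} = 2
G(7) = mex{2,0,1} = 3
G(8) = mex{3,1,0} = 2
G(9) = mex{2,2,1} = 0
G(10) = mex{0,3,0} = 1
G(11) = mex{1,2,1,0} = 3
G(12) = mex{3,0,2,1} = 4
G(13) = mex{4,1,3,0} = 2
G(14) = mex{2,3,2,1} = 0
G(15) = mex{0,4,0,0} = 1
G(16) = mex{1,2,1,1} = 0
G(17) = mex{0,0,3,2} = 1
G(18) = mex{1,1,4,3} = 0
G(19) = mex{0,0,2,2} = 1
G(20) = mex{1,1,0,0} = 2
G(21) = mex{2,0,1,1} = 3
P-positions are exactly the n with G(n) = 0.

0, 2, 4, 9, 14, 16, 18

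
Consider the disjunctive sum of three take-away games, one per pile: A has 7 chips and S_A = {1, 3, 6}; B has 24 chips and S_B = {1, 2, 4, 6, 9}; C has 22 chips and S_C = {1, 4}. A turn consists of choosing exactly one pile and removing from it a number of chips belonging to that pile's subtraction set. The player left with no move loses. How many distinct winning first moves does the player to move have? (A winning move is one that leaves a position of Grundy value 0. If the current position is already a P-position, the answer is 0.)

Pile A, S = {1, 3, 6}:
G(0) = 0
G(1) = mex{0} = 1
G(2) = mex{1} = 0
G(3) = mex{0,0} = 1
G(4) = mex{1,1} = 0
G(5) = mex{0,0} = 1
G(6) = mex{1,1,0} = 2
G(7) = mex{2,0,1} = 3
G_A(7) = 3.
Pile B, S = {1, 2, 4, 6, 9}:
G(0) = 0
G(1) = mex{0} = 1
G(2) = mex{1,0} = 2
G(3) = mex{2,1} = 0
G(4) = mex{0,2,0} = 1
G(5) = mex{1,0,1} = 2
G(6) = mex{2,1,2,0} = 3
G(7) = mex{3,2,0,1} = 4
G(8) = mex{4,3,1,2} = 0
G(9) = mex{0,4,2,0,0} = 1
G(10) = mex{1,0,3,1,1} = 2
G(11) = mex{2,1,4,2,2} = 0
G(12) = mex{0,2,0,3,0} = 1
G(13) = mex{1,0,1,4,1} = 2
G(14) = mex{2,1,2,0,2} = 3
G(15) = mex{3,2,0,1,3} = 4
G(16) = mex{4,3,1,2,4} = 0
G(17) = mex{0,4,2,0,0} = 1
G(18) = mex{1,0,3,1,1} = 2
G(19) = mex{2,1,4,2,2} = 0
G(20) = mex{0,2,0,3,0} = 1
G(21) = mex{1,0,1,4,1} = 2
G(22) = mex{2,1,2,0,2} = 3
G(23) = mex{3,2,0,1,3} = 4
G(24) = mex{4,3,1,2,4} = 0
G_B(24) = 0.
Pile C, S = {1, 4}:
G(0) = 0
G(1) = mex{0} = 1
G(2) = mex{1} = 0
G(3) = mex{0} = 1
G(4) = mex{1,0} = 2
G(5) = mex{2,1} = 0
G(6) = mex{0,0} = 1
G(7) = mex{1,1} = 0
G(8) = mex{0,2} = 1
G(9) = mex{1,0} = 2
G(10) = mex{2,1} = 0
G(11) = mex{0,0} = 1
G(12) = mex{1,1} = 0
G(13) = mex{0,2} = 1
G(14) = mex{1,0} = 2
G(15) = mex{2,1} = 0
G(16) = mex{0,0} = 1
G(17) = mex{1,1} = 0
G(18) = mex{0,2} = 1
G(19) = mex{1,0} = 2
G(20) = mex{2,1} = 0
G(21) = mex{0,0} = 1
G(22) = mex{1,1} = 0
G_C(22) = 0.
Combined Grundy value = 3 ⊕ 0 ⊕ 0 = 3.
A winning move leaves total XOR = 0, i.e. changes one component's Grundy value g to g ⊕ X where X is the current total.
Pile A: need g' = 3⊕3 = 0. Options: 7−1→G=2, 7−3→G=0, 7−6→G=1. Hits: 1.
Pile B: need g' = 0⊕3 = 3. Options: 24−1→G=4, 24−2→G=3, 24−4→G=1, 24−6→G=2, 24−9→G=4. Hits: 1.
Pile C: need g' = 0⊕3 = 3. Options: 22−1→G=1, 22−4→G=1. Hits: 0.

2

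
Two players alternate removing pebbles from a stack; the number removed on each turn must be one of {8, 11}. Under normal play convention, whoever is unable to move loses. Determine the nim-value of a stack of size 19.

0

n :  0  1  2  3  4  5  6  7  8  9 10 11 12 13 14 15 16 17 18 19
G :  0  0  0  0  0  0  0  0  1  1  1  1  1  1  1  1  2  2  2  0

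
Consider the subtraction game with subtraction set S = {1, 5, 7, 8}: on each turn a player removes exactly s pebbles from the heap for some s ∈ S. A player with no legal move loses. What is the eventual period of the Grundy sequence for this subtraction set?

15

G(0) = 0
G(1) = mex{0} = 1
G(2) = mex{1} = 0
G(3) = mex{0} = 1
G(4) = mex{1} = 0
G(5) = mex{0,0} = 1
G(6) = mex{1,1} = 0
G(7) = mex{0,0,0} = 1
G(8) = mex{1,1,1,0} = 2
G(9) = mex{2,0,0,1} = 3
G(10) = mex{3,1,1,0} = 2
G(11) = mex{2,0,0,1} = 3
G(12) = mex{3,1,1,0} = 2
G(13) = mex{2,2,0,1} = 3
G(14) = mex{3,3,1,0} = 2
G(15) = mex{2,2,2,1} = 0
G(16) = mex{0,3,3,2} = 1
G(17) = mex{1,2,2,3} = 0
G(18) = mex{0,3,3,2} = 1
G(19) = mex{1,2,2,3} = 0
G(20) = mex{0,0,3,2} = 1
G(21) = mex{1,1,2,3} = 0
G(22) = mex{0,0,0,2} = 1
G(23) = mex{1,1,1,0} = 2
G(24) = mex{2,0,0,1} = 3
G(25) = mex{3,1,1,0} = 2
G(26) = mex{2,0,0,1} = 3
G(27) = mex{3,1,1,0} = 2
G(28) = mex{2,2,0,1} = 3
G(29) = mex{3,3,1,0} = 2
G(30) = mex{2,2,2,1} = 0
G(31) = mex{0,3,3,2} = 1
G(n+15) = G(n) holds for n = 0,…,7 (a full window of length max(S) = 8), so the sequence is purely periodic with period 15.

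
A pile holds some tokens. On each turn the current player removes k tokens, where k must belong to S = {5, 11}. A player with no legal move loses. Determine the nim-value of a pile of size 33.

n :  0  1  2  3  4  5  6  7  8  9 10 11 12 13 14 15 16 17 18 19 20 21 22 23 24 25 26 27 28 29 30 31 32 33
G :  0  0  0  0  0  1  1  1  1  1  0  2  2  2  2  1  0  0  0  0  0  1  1  1  1  1  0  2  2  2  2  1  0  0

0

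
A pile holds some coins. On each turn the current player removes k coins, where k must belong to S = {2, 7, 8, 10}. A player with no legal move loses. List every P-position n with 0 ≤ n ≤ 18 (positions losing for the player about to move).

0, 1, 4, 5, 16, 17

G(0) = 0
G(1) = mex{} = 0
G(2) = mex{0} = 1
G(3) = mex{0} = 1
G(4) = mex{1} = 0
G(5) = mex{1} = 0
G(6) = mex{0} = 1
G(7) = mex{0,0} = 1
G(8) = mex{1,0,0} = 2
G(9) = mex{1,1,0} = 2
G(10) = mex{2,1,1,0} = 3
G(11) = mex{2,0,1,0} = 3
G(12) = mex{3,0,0,1} = 2
G(13) = mex{3,1,0,1} = 2
G(14) = mex{2,1,1,0} = 3
G(15) = mex{2,2,1,0} = 3
G(16) = mex{3,2,2,1} = 0
G(17) = mex{3,3,2,1} = 0
G(18) = mex{0,3,3,2} = 1
P-positions are exactly the n with G(n) = 0.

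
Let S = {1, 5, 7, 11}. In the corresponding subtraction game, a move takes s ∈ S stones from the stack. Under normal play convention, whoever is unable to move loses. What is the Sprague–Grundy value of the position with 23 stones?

n :  0  1  2  3  4  5  6  7  8  9 10 11 12 13 14 15 16 17 18 19 20 21 22 23
G :  0  1  0  1  0  1  0  1  0  1  0  1  0  1  0  1  0  1  0  1  0  1  0  1

1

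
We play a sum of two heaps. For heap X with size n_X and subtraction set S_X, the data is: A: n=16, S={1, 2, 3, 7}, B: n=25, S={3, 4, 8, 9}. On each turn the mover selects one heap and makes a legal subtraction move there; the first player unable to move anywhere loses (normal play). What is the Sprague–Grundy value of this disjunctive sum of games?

Heap A, S = {1, 2, 3, 7}:
n :  0  1  2  3  4  5  6  7  8  9 10 11 12 13 14 15 16
G :  0  1  2  3  0  1  2  3  0  1  2  3  0  1  2  3  0
G_A(16) = 0.
Heap B, S = {3, 4, 8, 9}:
n :  0  1  2  3  4  5  6  7  8  9 10 11 12 13 14 15 16 17 18 19 20 21 22 23 24 25
G :  0  0  0  1  1  1  2  0  2  3  1  3  0  0  0  1  1  1  2  0  2  3  1  3  0  0
G_B(25) = 0.
Combined Grundy value = 0 ⊕ 0 = 0.

0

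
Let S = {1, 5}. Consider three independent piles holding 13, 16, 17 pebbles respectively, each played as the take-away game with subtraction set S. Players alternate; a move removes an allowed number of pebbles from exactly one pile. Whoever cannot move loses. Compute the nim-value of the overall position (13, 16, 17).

All piles use S = {1, 5}:
n :  0  1  2  3  4  5  6  7  8  9 10 11 12 13 14 15 16 17
G :  0  1  0  1  0  1  0  1  0  1  0  1  0  1  0  1  0  1
Pile A: G(13) = 1.
Pile B: G(16) = 0.
Pile C: G(17) = 1.
Combined Grundy value = 1 ⊕ 0 ⊕ 1 = 0.

0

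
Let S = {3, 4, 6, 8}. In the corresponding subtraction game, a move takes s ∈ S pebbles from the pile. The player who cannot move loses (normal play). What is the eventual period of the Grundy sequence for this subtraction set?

11

G(0) = 0
G(1) = mex{} = 0
G(2) = mex{} = 0
G(3) = mex{0} = 1
G(4) = mex{0,0} = 1
G(5) = mex{0,0} = 1
G(6) = mex{1,0,0} = 2
G(7) = mex{1,1,0} = 2
G(8) = mex{1,1,0,0} = 2
G(9) = mex{2,1,1,0} = 3
G(10) = mex{2,2,1,0} = 3
G(11) = mex{2,2,1,1} = 0
G(12) = mex{3,2,2,1} = 0
G(13) = mex{3,3,2,1} = 0
G(14) = mex{0,3,2,2} = 1
G(15) = mex{0,0,3,2} = 1
G(16) = mex{0,0,3,2} = 1
G(17) = mex{1,0,0,3} = 2
G(18) = mex{1,1,0,3} = 2
G(19) = mex{1,1,0,0} = 2
G(20) = mex{2,1,1,0} = 3
G(21) = mex{2,2,1,0} = 3
G(22) = mex{2,2,1,1} = 0
G(23) = mex{3,2,2,1} = 0
G(n+11) = G(n) holds for n = 0,…,7 (a full window of length max(S) = 8), so the sequence is purely periodic with period 11.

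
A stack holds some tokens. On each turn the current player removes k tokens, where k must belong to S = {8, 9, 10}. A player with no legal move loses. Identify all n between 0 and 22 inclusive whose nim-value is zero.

0, 1, 2, 3, 4, 5, 6, 7, 18, 19, 20, 21, 22

G(0) = 0
G(1) = mex{} = 0
G(2) = mex{} = 0
G(3) = mex{} = 0
G(4) = mex{} = 0
G(5) = mex{} = 0
G(6) = mex{} = 0
G(7) = mex{} = 0
G(8) = mex{0} = 1
G(9) = mex{0,0} = 1
G(10) = mex{0,0,0} = 1
G(11) = mex{0,0,0} = 1
G(12) = mex{0,0,0} = 1
G(13) = mex{0,0,0} = 1
G(14) = mex{0,0,0} = 1
G(15) = mex{0,0,0} = 1
G(16) = mex{1,0,0} = 2
G(17) = mex{1,1,0} = 2
G(18) = mex{1,1,1} = 0
G(19) = mex{1,1,1} = 0
G(20) = mex{1,1,1} = 0
G(21) = mex{1,1,1} = 0
G(22) = mex{1,1,1} = 0
P-positions are exactly the n with G(n) = 0.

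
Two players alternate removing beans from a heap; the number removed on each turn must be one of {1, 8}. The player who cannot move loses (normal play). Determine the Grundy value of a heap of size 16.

1

n :  0  1  2  3  4  5  6  7  8  9 10 11 12 13 14 15 16
G :  0  1  0  1  0  1  0  1  2  0  1  0  1  0  1  0  1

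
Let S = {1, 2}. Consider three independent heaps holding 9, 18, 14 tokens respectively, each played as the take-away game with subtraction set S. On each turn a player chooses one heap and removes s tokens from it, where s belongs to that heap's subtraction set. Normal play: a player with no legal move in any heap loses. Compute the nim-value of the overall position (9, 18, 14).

2

All heaps use S = {1, 2}:
n :  0  1  2  3  4  5  6  7  8  9 10 11 12 13 14 15 16 17 18
G :  0  1  2  0  1  2  0  1  2  0  1  2  0  1  2  0  1  2  0
Heap A: G(9) = 0.
Heap B: G(18) = 0.
Heap C: G(14) = 2.
Combined Grundy value = 0 ⊕ 0 ⊕ 2 = 2.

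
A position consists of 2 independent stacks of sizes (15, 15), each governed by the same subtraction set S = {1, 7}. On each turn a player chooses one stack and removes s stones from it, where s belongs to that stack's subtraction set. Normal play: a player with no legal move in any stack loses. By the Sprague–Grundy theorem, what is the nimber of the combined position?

0

All stacks use S = {1, 7}:
G(0) = 0
G(1) = mex{0} = 1
G(2) = mex{1} = 0
G(3) = mex{0} = 1
G(4) = mex{1} = 0
G(5) = mex{0} = 1
G(6) = mex{1} = 0
G(7) = mex{0,0} = 1
G(8) = mex{1,1} = 0
G(9) = mex{0,0} = 1
G(10) = mex{1,1} = 0
G(11) = mex{0,0} = 1
G(12) = mex{1,1} = 0
G(13) = mex{0,0} = 1
G(14) = mex{1,1} = 0
G(15) = mex{0,0} = 1
Stack A: G(15) = 1.
Stack B: G(15) = 1.
Combined Grundy value = 1 ⊕ 1 = 0.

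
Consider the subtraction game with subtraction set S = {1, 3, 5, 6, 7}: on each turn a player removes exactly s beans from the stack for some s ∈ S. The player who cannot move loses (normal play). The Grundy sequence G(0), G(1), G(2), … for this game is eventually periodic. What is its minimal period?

n :  0  1  2  3  4  5  6  7  8  9 10 11 12 13 14 15 16 17 18 19 20 21 22 23 24 25
G :  0  1  0  1  0  1  2  3  2  3  2  3  0  1  0  1  0  1  2  3  2  3  2  3  0  1
G(n+12) = G(n) holds for n = 0,…,6 (a full window of length max(S) = 7), so the sequence is purely periodic with period 12.

12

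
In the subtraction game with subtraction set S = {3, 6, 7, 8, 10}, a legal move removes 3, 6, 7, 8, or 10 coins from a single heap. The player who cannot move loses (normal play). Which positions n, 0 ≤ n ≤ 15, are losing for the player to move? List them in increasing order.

G(0) = 0
G(1) = mex{} = 0
G(2) = mex{} = 0
G(3) = mex{0} = 1
G(4) = mex{0} = 1
G(5) = mex{0} = 1
G(6) = mex{1,0} = 2
G(7) = mex{1,0,0} = 2
G(8) = mex{1,0,0,0} = 2
G(9) = mex{2,1,0,0} = 3
G(10) = mex{2,1,1,0,0} = 3
G(11) = mex{2,1,1,1,0} = 3
G(12) = mex{3,2,1,1,0} = 4
G(13) = mex{3,2,2,1,1} = 0
G(14) = mex{3,2,2,2,1} = 0
G(15) = mex{4,3,2,2,1} = 0
P-positions are exactly the n with G(n) = 0.

0, 1, 2, 13, 14, 15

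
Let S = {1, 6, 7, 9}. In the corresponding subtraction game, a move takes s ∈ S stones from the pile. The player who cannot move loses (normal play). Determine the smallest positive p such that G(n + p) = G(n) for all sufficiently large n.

n :  0  1  2  3  4  5  6  7  8  9 10 11 12 13 14 15 16 17 18 19 20 21 22 23 24 25
G :  0  1  0  1  0  1  2  3  2  3  2  3  0  1  0  1  0  1  2  3  2  3  2  3  0  1
G(n+12) = G(n) holds for n = 0,…,8 (a full window of length max(S) = 9), so the sequence is purely periodic with period 12.

12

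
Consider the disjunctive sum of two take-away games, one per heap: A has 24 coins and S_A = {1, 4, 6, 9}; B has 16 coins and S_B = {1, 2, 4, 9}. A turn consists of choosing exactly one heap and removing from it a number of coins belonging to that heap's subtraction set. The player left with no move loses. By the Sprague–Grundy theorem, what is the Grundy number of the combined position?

0

Heap A, S = {1, 4, 6, 9}:
n :  0  1  2  3  4  5  6  7  8  9 10 11 12 13 14 15 16 17 18 19 20 21 22 23 24
G :  0  1  0  1  2  0  1  0  1  2  0  1  0  1  2  0  1  0  1  2  0  1  0  1  2
G_A(24) = 2.
Heap B, S = {1, 2, 4, 9}:
G(0) = 0
G(1) = mex{0} = 1
G(2) = mex{1,0} = 2
G(3) = mex{2,1} = 0
G(4) = mex{0,2,0} = 1
G(5) = mex{1,0,1} = 2
G(6) = mex{2,1,2} = 0
G(7) = mex{0,2,0} = 1
G(8) = mex{1,0,1} = 2
G(9) = mex{2,1,2,0} = 3
G(10) = mex{3,2,0,1} = 4
G(11) = mex{4,3,1,2} = 0
G(12) = mex{0,4,2,0} = 1
G(13) = mex{1,0,3,1} = 2
G(14) = mex{2,1,4,2} = 0
G(15) = mex{0,2,0,0} = 1
G(16) = mex{1,0,1,1} = 2
G_B(16) = 2.
Combined Grundy value = 2 ⊕ 2 = 0.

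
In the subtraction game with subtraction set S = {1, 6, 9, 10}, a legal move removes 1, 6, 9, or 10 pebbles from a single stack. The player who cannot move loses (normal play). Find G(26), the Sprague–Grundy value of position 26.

2

n :  0  1  2  3  4  5  6  7  8  9 10 11 12 13 14 15 16 17 18 19 20 21 22 23 24 25 26
G :  0  1  0  1  0  1  2  0  1  2  3  2  3  2  3  0  1  3  0  1  0  1  0  1  2  3  2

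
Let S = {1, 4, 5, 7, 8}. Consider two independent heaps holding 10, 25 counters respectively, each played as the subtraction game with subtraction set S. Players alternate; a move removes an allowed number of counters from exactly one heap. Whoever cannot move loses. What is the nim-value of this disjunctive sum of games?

All heaps use S = {1, 4, 5, 7, 8}:
G(0) = 0
G(1) = mex{0} = 1
G(2) = mex{1} = 0
G(3) = mex{0} = 1
G(4) = mex{1,0} = 2
G(5) = mex{2,1,0} = 3
G(6) = mex{3,0,1} = 2
G(7) = mex{2,1,0,0} = 3
G(8) = mex{3,2,1,1,0} = 4
G(9) = mex{4,3,2,0,1} = 5
G(10) = mex{5,2,3,1,0} = 4
G(11) = mex{4,3,2,2,1} = 0
G(12) = mex{0,4,3,3,2} = 1
G(13) = mex{1,5,4,2,3} = 0
G(14) = mex{0,4,5,3,2} = 1
G(15) = mex{1,0,4,4,3} = 2
G(16) = mex{2,1,0,5,4} = 3
G(17) = mex{3,0,1,4,5} = 2
G(18) = mex{2,1,0,0,4} = 3
G(19) = mex{3,2,1,1,0} = 4
G(20) = mex{4,3,2,0,1} = 5
G(21) = mex{5,2,3,1,0} = 4
G(22) = mex{4,3,2,2,1} = 0
G(23) = mex{0,4,3,3,2} = 1
G(24) = mex{1,5,4,2,3} = 0
G(25) = mex{0,4,5,3,2} = 1
Heap A: G(10) = 4.
Heap B: G(25) = 1.
Combined Grundy value = 4 ⊕ 1 = 5.

5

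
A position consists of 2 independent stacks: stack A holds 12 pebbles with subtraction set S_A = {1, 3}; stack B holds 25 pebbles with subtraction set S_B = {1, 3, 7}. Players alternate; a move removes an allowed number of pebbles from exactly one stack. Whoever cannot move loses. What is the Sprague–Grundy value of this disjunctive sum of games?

Stack A, S = {1, 3}:
n :  0  1  2  3  4  5  6  7  8  9 10 11 12
G :  0  1  0  1  0  1  0  1  0  1  0  1  0
G_A(12) = 0.
Stack B, S = {1, 3, 7}:
G(0) = 0
G(1) = mex{0} = 1
G(2) = mex{1} = 0
G(3) = mex{0,0} = 1
G(4) = mex{1,1} = 0
G(5) = mex{0,0} = 1
G(6) = mex{1,1} = 0
G(7) = mex{0,0,0} = 1
G(8) = mex{1,1,1} = 0
G(9) = mex{0,0,0} = 1
G(10) = mex{1,1,1} = 0
G(11) = mex{0,0,0} = 1
G(12) = mex{1,1,1} = 0
G(13) = mex{0,0,0} = 1
G(14) = mex{1,1,1} = 0
G(15) = mex{0,0,0} = 1
G(16) = mex{1,1,1} = 0
G(17) = mex{0,0,0} = 1
G(18) = mex{1,1,1} = 0
G(19) = mex{0,0,0} = 1
G(20) = mex{1,1,1} = 0
G(21) = mex{0,0,0} = 1
G(22) = mex{1,1,1} = 0
G(23) = mex{0,0,0} = 1
G(24) = mex{1,1,1} = 0
G(25) = mex{0,0,0} = 1
G_B(25) = 1.
Combined Grundy value = 0 ⊕ 1 = 1.

1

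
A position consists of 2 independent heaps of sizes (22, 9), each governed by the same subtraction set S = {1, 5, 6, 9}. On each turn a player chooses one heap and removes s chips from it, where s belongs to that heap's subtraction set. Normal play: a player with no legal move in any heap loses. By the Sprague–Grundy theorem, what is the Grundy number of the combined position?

1

All heaps use S = {1, 5, 6, 9}:
n :  0  1  2  3  4  5  6  7  8  9 10 11 12 13 14 15 16 17 18 19 20 21 22
G :  0  1  0  1  0  1  2  3  2  3  2  3  0  1  0  1  0  1  2  3  2  3  2
Heap A: G(22) = 2.
Heap B: G(9) = 3.
Combined Grundy value = 2 ⊕ 3 = 1.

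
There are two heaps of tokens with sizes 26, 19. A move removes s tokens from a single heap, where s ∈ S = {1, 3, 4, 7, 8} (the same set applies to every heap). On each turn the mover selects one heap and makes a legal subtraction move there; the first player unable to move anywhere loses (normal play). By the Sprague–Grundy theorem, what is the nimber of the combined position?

6

All heaps use S = {1, 3, 4, 7, 8}:
n :  0  1  2  3  4  5  6  7  8  9 10 11 12 13 14 15 16 17 18 19 20 21 22 23 24 25 26
G :  0  1  0  1  2  3  2  3  4  5  4  0  1  0  1  2  3  2  3  4  5  4  0  1  0  1  2
Heap A: G(26) = 2.
Heap B: G(19) = 4.
Combined Grundy value = 2 ⊕ 4 = 6.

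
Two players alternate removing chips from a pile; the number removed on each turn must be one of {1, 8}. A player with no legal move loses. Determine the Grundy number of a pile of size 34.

1

n :  0  1  2  3  4  5  6  7  8  9 10 11 12 13 14 15 16 17 18 19 20 21 22 23 24 25 26 27 28 29 30 31 32 33 34
G :  0  1  0  1  0  1  0  1  2  0  1  0  1  0  1  0  1  2  0  1  0  1  0  1  0  1  2  0  1  0  1  0  1  0  1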